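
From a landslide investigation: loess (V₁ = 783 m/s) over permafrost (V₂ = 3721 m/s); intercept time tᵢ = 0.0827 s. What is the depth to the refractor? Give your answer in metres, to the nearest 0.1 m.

33.1 m

θ_c = arcsin(783/3721) = 12.15°; cos θ_c = 0.9776.
tᵢ = 2h cos θ_c/V₁ ⇒ h = tᵢ·V₁/(2 cos θ_c) = 0.0827·783/(2·0.9776) = 33.12 m.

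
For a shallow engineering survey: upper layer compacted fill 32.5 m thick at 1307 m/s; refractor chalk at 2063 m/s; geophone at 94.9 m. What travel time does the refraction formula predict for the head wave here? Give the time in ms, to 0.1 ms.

84.5 ms

t = x/V₂ + 2h·√(V₂²−V₁²)/(V₁V₂).
√(V₂²−V₁²) = √(2063²−1307²) = 1596.2 m/s; delay term = 2·32.5·1596.2/(1307·2063) = 0.03848 s.
t = 94.9/2063 + 0.03848 = 0.08448 s.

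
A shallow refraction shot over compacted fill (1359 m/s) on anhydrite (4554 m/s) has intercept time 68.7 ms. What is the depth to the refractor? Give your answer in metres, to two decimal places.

θ_c = arcsin(1359/4554) = 17.36°; cos θ_c = 0.9544.
tᵢ = 2h cos θ_c/V₁ ⇒ h = tᵢ·V₁/(2 cos θ_c) = 0.0687·1359/(2·0.9544) = 48.91 m.

48.91 m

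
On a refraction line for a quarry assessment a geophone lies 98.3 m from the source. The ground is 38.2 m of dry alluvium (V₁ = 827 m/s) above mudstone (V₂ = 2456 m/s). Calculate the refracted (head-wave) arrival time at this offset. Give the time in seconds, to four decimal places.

0.1270 s

t = x/V₂ + 2h·√(V₂²−V₁²)/(V₁V₂).
√(V₂²−V₁²) = √(2456²−827²) = 2312.6 m/s; delay term = 2·38.2·2312.6/(827·2456) = 0.08699 s.
t = 98.3/2456 + 0.08699 = 0.12701 s.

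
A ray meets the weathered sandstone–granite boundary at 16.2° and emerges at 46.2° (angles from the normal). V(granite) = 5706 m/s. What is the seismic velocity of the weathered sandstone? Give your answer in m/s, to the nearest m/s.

2206 m/s

Snell's law: sin 16.2°/V₁ = sin 46.2°/V₂.
V₁ = V₂·sin 16.2°/sin 46.2° = 5706 × 0.3865 = 2205.61 m/s.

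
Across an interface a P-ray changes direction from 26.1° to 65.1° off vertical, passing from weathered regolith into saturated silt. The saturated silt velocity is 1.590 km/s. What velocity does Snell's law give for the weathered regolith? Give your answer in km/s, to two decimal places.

sin 26.1° = 0.4399; sin 65.1° = 0.9070.
V₁ = V₂·(sin θ₁/sin θ₂) = 1.590·(0.4399/0.9070) = 0.77 km/s.

0.77 km/s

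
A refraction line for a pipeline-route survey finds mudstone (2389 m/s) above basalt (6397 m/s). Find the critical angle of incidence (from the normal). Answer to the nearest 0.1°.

21.9°

Critical incidence: sin θ_c = V₁/V₂ = 2389/6397 = 0.3735.
θ_c = arcsin 0.3735 = 21.93°.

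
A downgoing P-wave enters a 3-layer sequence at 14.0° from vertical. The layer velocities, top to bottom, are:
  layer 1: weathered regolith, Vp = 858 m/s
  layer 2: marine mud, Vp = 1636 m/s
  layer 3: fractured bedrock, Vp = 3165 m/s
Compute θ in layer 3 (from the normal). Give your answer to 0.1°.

63.2°

Snell's law across each interface conserves sin θ / V, so sin θ_3 = V_3·sin θ₁/V₁.
sin θ_3 = 3165 × sin 14.0° / 858 = 0.8924.
θ_3 = 63.18° from the vertical.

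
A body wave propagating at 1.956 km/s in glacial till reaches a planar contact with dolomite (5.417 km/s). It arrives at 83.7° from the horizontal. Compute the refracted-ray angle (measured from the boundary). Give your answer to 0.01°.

Convert to the normal: θ₁ = 90° − 83.7° = 6.3°.
sin θ₁/V₁ = sin θ₂/V₂ ⇒ sin θ₂ = 5.417·sin 6.3°/1.956 = 5.417·0.1097/1.956 = 0.3039.
θ₂ = sin⁻¹(0.3039) = 17.69° (from vertical).
From the interface: 90° − 17.69° = 72.31°.

72.31°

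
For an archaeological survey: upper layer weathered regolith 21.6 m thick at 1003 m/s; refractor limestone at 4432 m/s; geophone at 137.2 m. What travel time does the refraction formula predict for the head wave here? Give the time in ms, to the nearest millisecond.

73 ms

θ_c = arcsin(V₁/V₂) = arcsin(1003/4432) = 13.08°, cos θ_c = 0.9741.
Intercept time tᵢ = 2h cos θ_c / V₁ = 2·21.6·0.9741/1003 = 0.04195 s.
t = x/V₂ + tᵢ = 137.2/4432 + 0.04195 = 0.07291 s.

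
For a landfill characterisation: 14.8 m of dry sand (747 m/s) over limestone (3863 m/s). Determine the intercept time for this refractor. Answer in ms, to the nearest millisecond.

39 ms

θ_c = arcsin(V₁/V₂) = arcsin(747/3863) = 11.15°; cos θ_c = 0.9811.
tᵢ = 2h·cos θ_c / V₁ = 2·14.8·0.9811 / 747 = 0.03888 s.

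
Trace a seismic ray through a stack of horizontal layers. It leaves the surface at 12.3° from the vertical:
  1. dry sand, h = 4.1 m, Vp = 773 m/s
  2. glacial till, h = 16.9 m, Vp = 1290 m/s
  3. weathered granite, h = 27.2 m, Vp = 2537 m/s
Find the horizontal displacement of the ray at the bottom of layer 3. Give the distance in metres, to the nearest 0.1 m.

Apply Snell's law at each interface; in layer i the horizontal offset is hᵢ·tan θᵢ.
Layer 1: θ = 12.30°; offset = 4.1·tan 12.30° = 0.894 m.
Layer 2: sin θ = 1290·sin 12.3°/773 = 0.3555, θ = 20.82°; offset = 16.9·tan 20.82° = 6.428 m.
Layer 3: sin θ = 2537·sin 12.3°/773 = 0.6992, θ = 44.36°; offset = 27.2·tan 44.36° = 26.599 m.
Total horizontal offset = 33.921 m.

33.9 m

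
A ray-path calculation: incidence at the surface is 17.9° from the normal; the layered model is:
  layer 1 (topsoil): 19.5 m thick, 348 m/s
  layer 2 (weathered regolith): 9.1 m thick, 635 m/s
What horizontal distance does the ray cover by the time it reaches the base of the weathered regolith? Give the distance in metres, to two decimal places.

p = sin θ₁/V₁ = sin 17.9°/348 = 8.8321e-04 s/m is conserved through the stack.
Layer 1: θ = 17.90°; offset = 19.5·tan 17.90° = 6.2983 m.
Layer 2: sin θ = p·635 = 0.5608 → θ = 34.11°; offset = 9.1·tan 34.11° = 6.1643 m.
Total horizontal offset = 12.4627 m.

12.46 m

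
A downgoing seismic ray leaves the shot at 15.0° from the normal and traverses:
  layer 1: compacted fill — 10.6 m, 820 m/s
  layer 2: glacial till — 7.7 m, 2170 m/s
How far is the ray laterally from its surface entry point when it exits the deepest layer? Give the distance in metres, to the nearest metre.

p = sin θ₁/V₁ = sin 15.0°/820 = 3.1563e-04 s/m is conserved through the stack.
Layer 1: θ = 15.00°; offset = 10.6·tan 15.00° = 2.840 m.
Layer 2: sin θ = p·2170 = 0.6849 → θ = 43.23°; offset = 7.7·tan 43.23° = 7.238 m.
Σ offsets = 10.079 m.

10 m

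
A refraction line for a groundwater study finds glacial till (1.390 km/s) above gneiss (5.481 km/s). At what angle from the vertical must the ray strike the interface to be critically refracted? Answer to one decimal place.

Critical incidence: sin θ_c = V₁/V₂ = 1.390/5.481 = 0.2536.
θ_c = arcsin 0.2536 = 14.69°.

14.7°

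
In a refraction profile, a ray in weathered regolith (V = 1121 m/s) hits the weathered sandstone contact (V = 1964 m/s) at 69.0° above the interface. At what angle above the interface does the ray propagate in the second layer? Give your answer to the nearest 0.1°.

51.1°

Convert to the normal: θ₁ = 90° − 69.0° = 21.0°.
sin θ₁/V₁ = sin θ₂/V₂ ⇒ sin θ₂ = 1964·sin 21.0°/1121 = 1964·0.3584/1121 = 0.6279.
θ₂ = arcsin 0.6279 = 38.89° from the normal.
From the interface: 90° − 38.89° = 51.11°.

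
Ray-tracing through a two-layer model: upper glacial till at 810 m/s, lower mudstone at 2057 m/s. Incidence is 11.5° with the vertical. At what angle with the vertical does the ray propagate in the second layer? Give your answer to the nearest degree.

sin θ₁/V₁ = sin θ₂/V₂ ⇒ sin θ₂ = 2057·sin 11.5°/810 = 2057·0.1994/810 = 0.5063.
θ₂ = sin⁻¹(0.5063) = 30.42° (from vertical).

30°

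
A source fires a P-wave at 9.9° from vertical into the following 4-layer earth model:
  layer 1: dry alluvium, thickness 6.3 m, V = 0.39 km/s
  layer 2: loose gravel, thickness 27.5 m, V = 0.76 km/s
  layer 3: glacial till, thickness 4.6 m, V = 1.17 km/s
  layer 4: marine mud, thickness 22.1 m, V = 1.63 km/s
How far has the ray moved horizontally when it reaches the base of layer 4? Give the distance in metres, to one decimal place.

36.5 m

Apply Snell's law at each interface; in layer i the horizontal offset is hᵢ·tan θᵢ.
Layer 1: θ = 9.90°; offset = 6.3·tan 9.90° = 1.100 m.
Layer 2: sin θ = 0.76·sin 9.9°/0.39 = 0.3350, θ = 19.58°; offset = 27.5·tan 19.58° = 9.779 m.
Layer 3: sin θ = 1.17·sin 9.9°/0.39 = 0.5158, θ = 31.05°; offset = 4.6·tan 31.05° = 2.769 m.
Layer 4: sin θ = 1.63·sin 9.9°/0.39 = 0.7186, θ = 45.94°; offset = 22.1·tan 45.94° = 22.835 m.
Summing the layer offsets gives 36.483 m.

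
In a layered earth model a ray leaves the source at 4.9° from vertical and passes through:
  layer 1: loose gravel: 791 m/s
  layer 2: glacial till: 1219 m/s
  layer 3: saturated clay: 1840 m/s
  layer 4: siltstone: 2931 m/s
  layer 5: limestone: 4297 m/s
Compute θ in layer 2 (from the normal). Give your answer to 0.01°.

Ray parameter p = sin 4.9° / 791 = 1.0799e-04 s/m.
sin θ_2 = p·V_2 = 1.0799e-04 × 1219 = 0.1316.
θ_2 = 7.56° from the vertical.

7.56°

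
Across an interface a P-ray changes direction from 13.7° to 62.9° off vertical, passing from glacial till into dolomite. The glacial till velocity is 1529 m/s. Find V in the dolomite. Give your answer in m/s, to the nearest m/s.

Snell's law: sin 13.7°/V₁ = sin 62.9°/V₂.
V₂ = V₁·sin 62.9°/sin 13.7° = 1529 × 3.7587 = 5747.11 m/s.

5747 m/s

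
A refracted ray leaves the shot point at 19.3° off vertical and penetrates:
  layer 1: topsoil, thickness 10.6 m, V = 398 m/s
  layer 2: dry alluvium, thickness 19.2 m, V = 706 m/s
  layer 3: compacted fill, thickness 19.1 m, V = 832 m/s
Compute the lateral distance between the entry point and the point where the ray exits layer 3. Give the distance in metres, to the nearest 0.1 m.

35.9 m

Ray parameter p = sin 19.3° / 398 m/s = 8.3044e-04 s/m.
Layer 1: θ = 19.30°; offset = 10.6·tan 19.30° = 3.712 m.
Layer 2: sin θ = p·706 = 0.5863 → θ = 35.89°; offset = 19.2·tan 35.89° = 13.895 m.
Layer 3: sin θ = p·832 = 0.6909 → θ = 43.70°; offset = 19.1·tan 43.70° = 18.254 m.
Σ offsets = 35.862 m.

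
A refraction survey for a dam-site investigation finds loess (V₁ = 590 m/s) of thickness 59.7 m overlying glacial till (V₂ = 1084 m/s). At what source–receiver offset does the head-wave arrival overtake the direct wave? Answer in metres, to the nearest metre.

220 m

θ_c = arcsin(590/1084) = 32.98°, so cos θ_c = 0.8389 and tᵢ = 2h cos θ_c/V₁ = 0.1698 s.
At crossover x/V₁ = x/V₂ + tᵢ ⇒ x = tᵢ/(1/V₁ − 1/V₂) = 0.16977/(1.6949e-03 − 9.2251e-04) = 219.80 m.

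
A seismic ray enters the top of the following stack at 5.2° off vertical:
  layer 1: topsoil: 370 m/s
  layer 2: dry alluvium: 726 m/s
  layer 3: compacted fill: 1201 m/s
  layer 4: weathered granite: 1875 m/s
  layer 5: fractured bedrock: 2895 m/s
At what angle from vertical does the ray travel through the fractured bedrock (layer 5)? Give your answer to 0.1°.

45.2°

Ray parameter p = sin 5.2° / 370 = 2.4495e-04 s/m.
sin θ_5 = p·V_5 = 2.4495e-04 × 2895 = 0.7091.
θ_5 = 45.16° from the vertical.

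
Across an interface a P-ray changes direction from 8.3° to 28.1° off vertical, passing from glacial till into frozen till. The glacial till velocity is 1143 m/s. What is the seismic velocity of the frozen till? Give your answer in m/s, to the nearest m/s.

3729 m/s

Snell's law: sin 8.3°/V₁ = sin 28.1°/V₂.
V₂ = V₁·sin 28.1°/sin 8.3° = 1143 × 3.2628 = 3729.43 m/s.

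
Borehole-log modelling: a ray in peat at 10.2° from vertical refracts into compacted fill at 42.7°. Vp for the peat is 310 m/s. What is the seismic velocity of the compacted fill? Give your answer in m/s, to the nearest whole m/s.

Snell's law: sin 10.2°/V₁ = sin 42.7°/V₂.
V₂ = V₁·sin 42.7°/sin 10.2° = 310 × 3.8296 = 1187.17 m/s.

1187 m/s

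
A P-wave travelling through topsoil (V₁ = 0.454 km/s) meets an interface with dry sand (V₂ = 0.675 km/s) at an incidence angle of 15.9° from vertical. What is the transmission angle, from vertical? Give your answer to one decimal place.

sin θ₁/V₁ = sin θ₂/V₂ ⇒ sin θ₂ = 0.675·sin 15.9°/0.454 = 0.675·0.2740/0.454 = 0.4073.
θ₂ = sin⁻¹(0.4073) = 24.04° (from vertical).

24.0°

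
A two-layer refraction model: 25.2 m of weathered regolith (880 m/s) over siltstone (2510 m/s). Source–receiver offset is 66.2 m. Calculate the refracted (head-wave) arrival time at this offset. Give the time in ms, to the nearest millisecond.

80 ms

θ_c = arcsin(V₁/V₂) = arcsin(880/2510) = 20.52°, cos θ_c = 0.9365.
Intercept time tᵢ = 2h cos θ_c / V₁ = 2·25.2·0.9365/880 = 0.05364 s.
t = x/V₂ + tᵢ = 66.2/2510 + 0.05364 = 0.08001 s.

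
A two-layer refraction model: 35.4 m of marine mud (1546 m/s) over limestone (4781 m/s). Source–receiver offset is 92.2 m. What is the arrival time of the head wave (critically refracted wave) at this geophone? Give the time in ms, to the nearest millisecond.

θ_c = arcsin(V₁/V₂) = arcsin(1546/4781) = 18.87°, cos θ_c = 0.9463.
Intercept time tᵢ = 2h cos θ_c / V₁ = 2·35.4·0.9463/1546 = 0.04334 s.
t = x/V₂ + tᵢ = 92.2/4781 + 0.04334 = 0.06262 s.

63 ms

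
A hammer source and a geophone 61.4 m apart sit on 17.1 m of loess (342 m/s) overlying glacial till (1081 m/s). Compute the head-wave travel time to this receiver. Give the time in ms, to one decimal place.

151.7 ms

t = x/V₂ + 2h·√(V₂²−V₁²)/(V₁V₂).
√(V₂²−V₁²) = √(1081²−342²) = 1025.5 m/s; delay term = 2·17.1·1025.5/(342·1081) = 0.09486 s.
t = 61.4/1081 + 0.09486 = 0.15166 s.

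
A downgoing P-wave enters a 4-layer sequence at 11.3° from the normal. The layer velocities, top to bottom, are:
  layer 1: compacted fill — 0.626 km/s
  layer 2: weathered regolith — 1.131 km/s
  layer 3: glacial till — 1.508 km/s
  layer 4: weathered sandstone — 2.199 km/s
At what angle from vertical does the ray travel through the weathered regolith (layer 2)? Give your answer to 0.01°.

20.73°

Ray parameter p = sin 11.3° / 0.626 = 3.1301e-01 s/km.
sin θ_2 = p·V_2 = 3.1301e-01 × 1.131 = 0.3540.
θ_2 = arcsin 0.3540 = 20.73°.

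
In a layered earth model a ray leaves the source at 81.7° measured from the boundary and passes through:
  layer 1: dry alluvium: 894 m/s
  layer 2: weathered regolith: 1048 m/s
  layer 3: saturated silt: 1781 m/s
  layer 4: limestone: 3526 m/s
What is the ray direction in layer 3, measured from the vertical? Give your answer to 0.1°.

From the normal: θ₁ = 90° − 81.7° = 8.3°.
Snell's law across each interface conserves sin θ / V, so sin θ_3 = V_3·sin θ₁/V₁.
sin θ_3 = 1781 × sin 8.3° / 894 = 0.2876.
θ_3 = arcsin 0.2876 = 16.71°.

16.7°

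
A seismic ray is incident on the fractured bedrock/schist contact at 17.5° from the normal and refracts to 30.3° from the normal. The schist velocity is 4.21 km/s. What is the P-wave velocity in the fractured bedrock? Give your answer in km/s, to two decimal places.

2.51 km/s

sin 17.5° = 0.3007; sin 30.3° = 0.5045.
V₁ = V₂·(sin θ₁/sin θ₂) = 4.21·(0.3007/0.5045) = 2.51 km/s.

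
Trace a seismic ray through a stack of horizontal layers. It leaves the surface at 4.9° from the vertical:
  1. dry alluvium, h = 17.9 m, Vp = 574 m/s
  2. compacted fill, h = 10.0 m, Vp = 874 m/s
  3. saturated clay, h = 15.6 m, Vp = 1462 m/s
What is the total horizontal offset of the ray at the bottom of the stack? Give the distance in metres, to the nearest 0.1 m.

6.3 m

p = sin θ₁/V₁ = sin 4.9°/574 = 1.4881e-04 s/m is conserved through the stack.
Layer 1: θ = 4.90°; offset = 17.9·tan 4.90° = 1.535 m.
Layer 2: sin θ = p·874 = 0.1301 → θ = 7.47°; offset = 10.0·tan 7.47° = 1.312 m.
Layer 3: sin θ = p·1462 = 0.2176 → θ = 12.57°; offset = 15.6·tan 12.57° = 3.477 m.
Σ offsets = 6.324 m.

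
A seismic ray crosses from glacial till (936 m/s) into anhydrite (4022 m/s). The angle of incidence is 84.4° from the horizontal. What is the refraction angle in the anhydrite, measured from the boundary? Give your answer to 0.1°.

65.2°

Convert to the normal: θ₁ = 90° − 84.4° = 5.6°.
sin θ₁/V₁ = sin θ₂/V₂ ⇒ sin θ₂ = 4022·sin 5.6°/936 = 4022·0.0976/936 = 0.4193.
θ₂ = sin⁻¹(0.4193) = 24.79° (from vertical).
From the interface: 90° − 24.79° = 65.21°.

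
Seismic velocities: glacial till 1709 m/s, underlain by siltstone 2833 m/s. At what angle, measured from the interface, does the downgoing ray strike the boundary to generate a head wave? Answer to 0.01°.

52.90°

At critical incidence the refracted ray runs along the interface (θ₂ = 90°), so sin θ_c = V₁/V₂.
θ_c = arcsin(1709/2833) = arcsin 0.6032 = 37.10°.
Measured from the interface: 90° − 37.10° = 52.90°.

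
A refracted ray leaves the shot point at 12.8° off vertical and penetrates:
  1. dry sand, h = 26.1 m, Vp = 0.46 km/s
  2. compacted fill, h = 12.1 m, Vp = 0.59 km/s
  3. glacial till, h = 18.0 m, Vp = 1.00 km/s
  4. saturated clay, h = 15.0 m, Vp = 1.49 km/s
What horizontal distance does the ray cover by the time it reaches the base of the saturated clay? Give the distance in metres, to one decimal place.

p = sin θ₁/V₁ = sin 12.8°/0.46 = 4.8163e-01 s/km is conserved through the stack.
Layer 1: θ = 12.80°; offset = 26.1·tan 12.80° = 5.930 m.
Layer 2: sin θ = p·0.59 = 0.2842 → θ = 16.51°; offset = 12.1·tan 16.51° = 3.586 m.
Layer 3: sin θ = p·1.00 = 0.4816 → θ = 28.79°; offset = 18.0·tan 28.79° = 9.892 m.
Layer 4: sin θ = p·1.49 = 0.7176 → θ = 45.86°; offset = 15.0·tan 45.86° = 15.456 m.
Summing the layer offsets gives 34.865 m.

34.9 m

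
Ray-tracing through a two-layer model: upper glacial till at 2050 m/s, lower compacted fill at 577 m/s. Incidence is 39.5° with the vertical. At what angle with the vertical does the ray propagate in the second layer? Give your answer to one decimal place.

10.3°

sin θ₁/V₁ = sin θ₂/V₂ ⇒ sin θ₂ = 577·sin 39.5°/2050 = 577·0.6361/2050 = 0.1790.
θ₂ = sin⁻¹(0.1790) = 10.31° (from vertical).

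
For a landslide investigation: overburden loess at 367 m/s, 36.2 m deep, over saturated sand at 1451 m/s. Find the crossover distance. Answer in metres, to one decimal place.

93.8 m

θ_c = arcsin(367/1451) = 14.65°, so cos θ_c = 0.9675 and tᵢ = 2h cos θ_c/V₁ = 0.1909 s.
At crossover x/V₁ = x/V₂ + tᵢ ⇒ x = tᵢ/(1/V₁ − 1/V₂) = 0.19086/(2.7248e-03 − 6.8918e-04) = 93.76 m.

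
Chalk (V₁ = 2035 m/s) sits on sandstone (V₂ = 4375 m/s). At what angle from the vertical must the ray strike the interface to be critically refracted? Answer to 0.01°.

27.72°

At critical incidence the refracted ray runs along the interface (θ₂ = 90°), so sin θ_c = V₁/V₂.
θ_c = arcsin(2035/4375) = arcsin 0.4651 = 27.72°.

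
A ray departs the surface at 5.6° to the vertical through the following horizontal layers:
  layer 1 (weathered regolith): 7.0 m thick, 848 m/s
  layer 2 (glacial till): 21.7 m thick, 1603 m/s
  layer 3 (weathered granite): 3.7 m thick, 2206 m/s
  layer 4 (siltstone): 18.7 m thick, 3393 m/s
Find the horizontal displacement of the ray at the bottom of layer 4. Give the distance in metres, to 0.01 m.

Ray parameter p = sin 5.6° / 848 m/s = 1.1507e-04 s/m.
Layer 1: θ = 5.60°; offset = 7.0·tan 5.60° = 0.6864 m.
Layer 2: sin θ = p·1603 = 0.1845 → θ = 10.63°; offset = 21.7·tan 10.63° = 4.0728 m.
Layer 3: sin θ = p·2206 = 0.2539 → θ = 14.71°; offset = 3.7·tan 14.71° = 0.9711 m.
Layer 4: sin θ = p·3393 = 0.3904 → θ = 22.98°; offset = 18.7·tan 22.98° = 7.9309 m.
Σ offsets = 13.6610 m.

13.66 m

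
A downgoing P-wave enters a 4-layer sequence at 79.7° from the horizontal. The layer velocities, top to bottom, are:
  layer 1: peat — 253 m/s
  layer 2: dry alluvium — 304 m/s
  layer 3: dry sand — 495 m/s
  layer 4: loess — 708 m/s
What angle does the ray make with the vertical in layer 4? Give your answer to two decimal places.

30.02°

From the normal: θ₁ = 90° − 79.7° = 10.3°.
Ray parameter p = sin 10.3° / 253 = 7.0673e-04 s/m.
sin θ_4 = p·V_4 = 7.0673e-04 × 708 = 0.5004.
θ_4 = 30.02° from the vertical.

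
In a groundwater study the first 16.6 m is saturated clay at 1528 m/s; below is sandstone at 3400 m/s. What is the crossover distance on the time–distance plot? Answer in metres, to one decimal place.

θ_c = arcsin(1528/3400) = 26.71°, so cos θ_c = 0.8933 and tᵢ = 2h cos θ_c/V₁ = 0.0194 s.
At crossover x/V₁ = x/V₂ + tᵢ ⇒ x = tᵢ/(1/V₁ − 1/V₂) = 0.01941/(6.5445e-04 − 2.9412e-04) = 53.87 m.

53.9 m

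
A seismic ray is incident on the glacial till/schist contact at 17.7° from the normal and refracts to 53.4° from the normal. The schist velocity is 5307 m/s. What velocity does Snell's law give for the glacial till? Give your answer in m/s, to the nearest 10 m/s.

2010 m/s

Snell's law: sin 17.7°/V₁ = sin 53.4°/V₂.
V₁ = V₂·sin 17.7°/sin 53.4° = 5307 × 0.3787 = 2009.80 m/s.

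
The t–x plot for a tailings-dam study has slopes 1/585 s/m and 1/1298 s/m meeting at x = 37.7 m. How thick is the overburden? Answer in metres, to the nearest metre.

12 m

x_cross = 2h·√((V₂+V₁)/(V₂−V₁)) → h = x_cross / (2·√((V₂+V₁)/(V₂−V₁))).
√((V₂+V₁)/(V₂−V₁)) = √((1298+585)/(1298−585)) = 1.6251.
h = 37.7 / (2·1.6251) = 11.60 m.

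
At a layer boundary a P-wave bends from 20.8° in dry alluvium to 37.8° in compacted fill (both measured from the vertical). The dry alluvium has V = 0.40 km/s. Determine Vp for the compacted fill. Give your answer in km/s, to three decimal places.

0.690 km/s

Snell's law: sin 20.8°/V₁ = sin 37.8°/V₂.
V₂ = V₁·sin 37.8°/sin 20.8° = 0.40 × 1.7260 = 0.690 km/s.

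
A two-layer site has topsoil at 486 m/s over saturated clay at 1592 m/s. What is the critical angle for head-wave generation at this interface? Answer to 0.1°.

Critical incidence: sin θ_c = V₁/V₂ = 486/1592 = 0.3053.
θ_c = arcsin 0.3053 = 17.77°.

17.8°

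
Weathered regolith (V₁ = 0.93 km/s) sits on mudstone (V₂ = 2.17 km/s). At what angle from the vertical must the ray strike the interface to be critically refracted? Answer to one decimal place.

Critical incidence: sin θ_c = V₁/V₂ = 0.93/2.17 = 0.4286.
θ_c = arcsin 0.4286 = 25.38°.

25.4°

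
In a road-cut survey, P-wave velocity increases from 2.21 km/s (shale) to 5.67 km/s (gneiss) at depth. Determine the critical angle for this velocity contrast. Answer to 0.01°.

22.94°

At critical incidence the refracted ray runs along the interface (θ₂ = 90°), so sin θ_c = V₁/V₂.
θ_c = arcsin(2.21/5.67) = arcsin 0.3898 = 22.94°.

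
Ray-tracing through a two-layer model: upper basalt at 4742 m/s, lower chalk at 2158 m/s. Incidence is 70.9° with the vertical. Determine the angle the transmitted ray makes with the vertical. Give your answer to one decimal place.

sin θ₁/V₁ = sin θ₂/V₂ ⇒ sin θ₂ = 2158·sin 70.9°/4742 = 2158·0.9449/4742 = 0.4300.
θ₂ = sin⁻¹(0.4300) = 25.47° (from vertical).

25.5°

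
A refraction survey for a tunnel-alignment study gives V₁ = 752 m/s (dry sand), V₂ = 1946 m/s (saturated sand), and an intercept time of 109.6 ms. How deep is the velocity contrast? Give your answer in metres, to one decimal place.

θ_c = arcsin(752/1946) = 22.73°; cos θ_c = 0.9223.
tᵢ = 2h cos θ_c/V₁ ⇒ h = tᵢ·V₁/(2 cos θ_c) = 0.1096·752/(2·0.9223) = 44.68 m.

44.7 m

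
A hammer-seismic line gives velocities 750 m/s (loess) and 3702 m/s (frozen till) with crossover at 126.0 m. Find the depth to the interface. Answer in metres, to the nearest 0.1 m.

h = (x_cross/2)·√((V₂−V₁)/(V₂+V₁)).
(V₂−V₁)/(V₂+V₁) = (3702−750)/(3702+750) = 0.6631; √ = 0.8143.
h = (126.0/2)·0.8143 = 51.30 m.

51.3 m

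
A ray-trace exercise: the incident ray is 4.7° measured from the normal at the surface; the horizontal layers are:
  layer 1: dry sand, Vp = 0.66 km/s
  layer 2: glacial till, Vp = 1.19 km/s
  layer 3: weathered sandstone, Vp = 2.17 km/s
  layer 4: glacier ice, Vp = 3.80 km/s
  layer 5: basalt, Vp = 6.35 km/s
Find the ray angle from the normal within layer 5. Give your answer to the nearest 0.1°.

Ray parameter p = sin 4.7° / 0.66 = 1.2415e-01 s/km.
sin θ_5 = p·V_5 = 1.2415e-01 × 6.35 = 0.7883.
θ_5 = arcsin 0.7883 = 52.03°.

52.0°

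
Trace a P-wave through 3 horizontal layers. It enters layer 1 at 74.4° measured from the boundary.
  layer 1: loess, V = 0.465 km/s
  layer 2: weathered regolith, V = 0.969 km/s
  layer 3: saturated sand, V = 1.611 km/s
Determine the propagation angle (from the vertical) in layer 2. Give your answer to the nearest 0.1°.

34.1°

From the normal: θ₁ = 90° − 74.4° = 15.6°.
Snell's law across each interface conserves sin θ / V, so sin θ_2 = V_2·sin θ₁/V₁.
sin θ_2 = 0.969 × sin 15.6° / 0.465 = 0.5604.
θ_2 = arcsin 0.5604 = 34.08°.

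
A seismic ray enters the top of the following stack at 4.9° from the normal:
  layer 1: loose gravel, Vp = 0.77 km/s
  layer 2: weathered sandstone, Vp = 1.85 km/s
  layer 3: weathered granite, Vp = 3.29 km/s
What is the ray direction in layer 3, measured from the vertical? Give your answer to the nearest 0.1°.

21.4°

Snell's law across each interface conserves sin θ / V, so sin θ_3 = V_3·sin θ₁/V₁.
sin θ_3 = 3.29 × sin 4.9° / 0.77 = 0.3650.
θ_3 = arcsin 0.3650 = 21.41°.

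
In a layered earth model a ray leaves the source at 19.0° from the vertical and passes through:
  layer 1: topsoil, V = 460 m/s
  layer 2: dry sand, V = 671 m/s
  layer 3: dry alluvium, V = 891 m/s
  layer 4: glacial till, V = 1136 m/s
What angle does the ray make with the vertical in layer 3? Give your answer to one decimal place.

39.1°

Snell's law across each interface conserves sin θ / V, so sin θ_3 = V_3·sin θ₁/V₁.
sin θ_3 = 891 × sin 19.0° / 460 = 0.6306.
θ_3 = 39.10° from the vertical.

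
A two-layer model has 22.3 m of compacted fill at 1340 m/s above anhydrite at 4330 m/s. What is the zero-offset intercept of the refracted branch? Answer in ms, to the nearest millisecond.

32 ms

tᵢ = 2h·√(V₂²−V₁²)/(V₁V₂).
√(V₂²−V₁²) = √(4330²−1340²) = 4117.4 m/s.
tᵢ = 2·22.3·4117.4/(1340·4330) = 0.03165 s.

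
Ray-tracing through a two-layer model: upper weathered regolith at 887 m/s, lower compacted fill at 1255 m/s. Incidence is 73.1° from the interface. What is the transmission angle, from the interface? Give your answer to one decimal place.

65.7°

Angle from the normal: 90° − 73.1° = 16.9°.
sin θ₁/V₁ = sin θ₂/V₂ ⇒ sin θ₂ = 1255·sin 16.9°/887 = 1255·0.2907/887 = 0.4113.
θ₂ = sin⁻¹(0.4113) = 24.29° (from vertical).
From the interface: 90° − 24.29° = 65.71°.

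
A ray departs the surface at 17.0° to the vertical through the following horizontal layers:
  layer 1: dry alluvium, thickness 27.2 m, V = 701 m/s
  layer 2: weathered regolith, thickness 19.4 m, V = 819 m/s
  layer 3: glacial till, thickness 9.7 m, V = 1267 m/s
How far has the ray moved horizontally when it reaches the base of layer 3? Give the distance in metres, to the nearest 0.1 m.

21.4 m

p = sin θ₁/V₁ = sin 17.0°/701 = 4.1708e-04 s/m is conserved through the stack.
Layer 1: θ = 17.00°; offset = 27.2·tan 17.00° = 8.316 m.
Layer 2: sin θ = p·819 = 0.3416 → θ = 19.97°; offset = 19.4·tan 19.97° = 7.051 m.
Layer 3: sin θ = p·1267 = 0.5284 → θ = 31.90°; offset = 9.7·tan 31.90° = 6.038 m.
Total horizontal offset = 21.404 m.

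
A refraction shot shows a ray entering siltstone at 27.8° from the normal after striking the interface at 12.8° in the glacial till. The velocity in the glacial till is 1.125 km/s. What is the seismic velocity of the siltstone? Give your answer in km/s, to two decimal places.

2.37 km/s

Snell's law: sin 12.8°/V₁ = sin 27.8°/V₂.
V₂ = V₁·sin 27.8°/sin 12.8° = 1.125 × 2.1051 = 2.37 km/s.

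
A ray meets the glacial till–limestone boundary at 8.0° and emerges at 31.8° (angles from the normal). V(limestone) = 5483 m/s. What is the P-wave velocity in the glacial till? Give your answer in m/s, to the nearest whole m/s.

1448 m/s

Snell's law: sin 8.0°/V₁ = sin 31.8°/V₂.
V₁ = V₂·sin 8.0°/sin 31.8° = 5483 × 0.2641 = 1448.10 m/s.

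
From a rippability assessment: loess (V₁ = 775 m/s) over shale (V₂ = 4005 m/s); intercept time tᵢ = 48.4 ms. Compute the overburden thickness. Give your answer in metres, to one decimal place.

h = tᵢ·V₁·V₂ / (2·√(V₂²−V₁²)).
√(V₂²−V₁²) = √(4005² − 775²) = 3929.3 m/s.
h = 0.0484 s × 775 × 4005 / (2 × 3929.3) = 19.12 m.

19.1 m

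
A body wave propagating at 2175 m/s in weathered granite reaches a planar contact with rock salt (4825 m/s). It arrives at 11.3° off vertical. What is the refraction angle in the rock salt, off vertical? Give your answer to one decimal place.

25.8°

sin θ₁/V₁ = sin θ₂/V₂ ⇒ sin θ₂ = 4825·sin 11.3°/2175 = 4825·0.1959/2175 = 0.4347.
θ₂ = sin⁻¹(0.4347) = 25.77° (from vertical).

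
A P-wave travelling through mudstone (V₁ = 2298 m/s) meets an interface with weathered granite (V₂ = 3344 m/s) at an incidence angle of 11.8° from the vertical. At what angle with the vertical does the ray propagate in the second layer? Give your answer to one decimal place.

17.3°

Snell's law: sin θ₂ = (V₂/V₁)·sin θ₁ = (3344/2298)·sin 11.8° = 0.2976.
θ₂ = arcsin 0.2976 = 17.31° from the normal.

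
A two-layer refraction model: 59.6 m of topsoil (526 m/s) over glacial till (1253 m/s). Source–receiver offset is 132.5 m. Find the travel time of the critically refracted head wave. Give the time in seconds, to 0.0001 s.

θ_c = arcsin(V₁/V₂) = arcsin(526/1253) = 24.82°, cos θ_c = 0.9076.
Intercept time tᵢ = 2h cos θ_c / V₁ = 2·59.6·0.9076/526 = 0.20568 s.
t = x/V₂ + tᵢ = 132.5/1253 + 0.20568 = 0.31143 s.

0.3114 s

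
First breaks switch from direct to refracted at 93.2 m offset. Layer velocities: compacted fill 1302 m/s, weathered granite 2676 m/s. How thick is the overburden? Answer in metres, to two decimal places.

x_cross = 2h·√((V₂+V₁)/(V₂−V₁)) → h = x_cross / (2·√((V₂+V₁)/(V₂−V₁))).
√((V₂+V₁)/(V₂−V₁)) = √((2676+1302)/(2676−1302)) = 1.7015.
h = 93.2 / (2·1.7015) = 27.39 m.

27.39 m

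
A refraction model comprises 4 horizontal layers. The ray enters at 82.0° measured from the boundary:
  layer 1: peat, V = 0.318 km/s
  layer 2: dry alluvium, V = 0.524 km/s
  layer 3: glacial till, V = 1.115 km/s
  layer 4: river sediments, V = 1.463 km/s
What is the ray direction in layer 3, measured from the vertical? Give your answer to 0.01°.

29.21°

From the normal: θ₁ = 90° − 82.0° = 8.0°.
Snell's law across each interface conserves sin θ / V, so sin θ_3 = V_3·sin θ₁/V₁.
sin θ_3 = 1.115 × sin 8.0° / 0.318 = 0.4880.
θ_3 = 29.21° from the vertical.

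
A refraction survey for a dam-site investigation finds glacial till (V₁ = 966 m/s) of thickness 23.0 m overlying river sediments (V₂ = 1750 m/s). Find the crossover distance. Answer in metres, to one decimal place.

θ_c = arcsin(966/1750) = 33.50°, so cos θ_c = 0.8338 and tᵢ = 2h cos θ_c/V₁ = 0.0397 s.
At crossover x/V₁ = x/V₂ + tᵢ ⇒ x = tᵢ/(1/V₁ − 1/V₂) = 0.03971/(1.0352e-03 − 5.7143e-04) = 85.62 m.

85.6 m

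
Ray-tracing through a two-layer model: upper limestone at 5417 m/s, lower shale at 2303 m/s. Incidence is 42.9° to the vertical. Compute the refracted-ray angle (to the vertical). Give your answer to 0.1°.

16.8°

Snell's law: sin θ₂ = (V₂/V₁)·sin θ₁ = (2303/5417)·sin 42.9° = 0.2894.
θ₂ = sin⁻¹(0.2894) = 16.82° (from vertical).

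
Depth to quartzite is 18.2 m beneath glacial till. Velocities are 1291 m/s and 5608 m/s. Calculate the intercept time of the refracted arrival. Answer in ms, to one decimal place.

27.4 ms

θ_c = arcsin(V₁/V₂) = arcsin(1291/5608) = 13.31°; cos θ_c = 0.9731.
tᵢ = 2h·cos θ_c / V₁ = 2·18.2·0.9731 / 1291 = 0.02744 s.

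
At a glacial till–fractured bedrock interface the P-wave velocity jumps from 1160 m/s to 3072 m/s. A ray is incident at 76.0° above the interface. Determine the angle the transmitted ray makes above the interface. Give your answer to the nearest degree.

Convert to the normal: θ₁ = 90° − 76.0° = 14.0°.
sin θ₁/V₁ = sin θ₂/V₂ ⇒ sin θ₂ = 3072·sin 14.0°/1160 = 3072·0.2419/1160 = 0.6407.
θ₂ = sin⁻¹(0.6407) = 39.84° (from vertical).
From the interface: 90° − 39.84° = 50.16°.

50°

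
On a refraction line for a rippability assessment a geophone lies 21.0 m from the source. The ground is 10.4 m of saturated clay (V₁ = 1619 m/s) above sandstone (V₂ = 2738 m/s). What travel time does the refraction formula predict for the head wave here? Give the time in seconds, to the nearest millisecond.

θ_c = arcsin(V₁/V₂) = arcsin(1619/2738) = 36.25°, cos θ_c = 0.8064.
Intercept time tᵢ = 2h cos θ_c / V₁ = 2·10.4·0.8064/1619 = 0.01036 s.
t = x/V₂ + tᵢ = 21.0/2738 + 0.01036 = 0.01803 s.

0.018 s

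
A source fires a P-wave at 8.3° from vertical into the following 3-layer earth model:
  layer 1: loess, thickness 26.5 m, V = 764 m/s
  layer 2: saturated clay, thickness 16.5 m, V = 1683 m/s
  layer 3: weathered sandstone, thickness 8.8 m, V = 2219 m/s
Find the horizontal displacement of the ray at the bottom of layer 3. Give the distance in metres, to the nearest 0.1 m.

Ray parameter p = sin 8.3° / 764 m/s = 1.8895e-04 s/m.
Layer 1: θ = 8.30°; offset = 26.5·tan 8.30° = 3.866 m.
Layer 2: sin θ = p·1683 = 0.3180 → θ = 18.54°; offset = 16.5·tan 18.54° = 5.534 m.
Layer 3: sin θ = p·2219 = 0.4193 → θ = 24.79°; offset = 8.8·tan 24.79° = 4.064 m.
Summing the layer offsets gives 13.464 m.

13.5 m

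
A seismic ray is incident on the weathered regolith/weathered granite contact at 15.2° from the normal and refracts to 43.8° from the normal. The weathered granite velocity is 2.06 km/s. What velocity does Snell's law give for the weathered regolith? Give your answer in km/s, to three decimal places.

0.780 km/s

sin 15.2° = 0.2622; sin 43.8° = 0.6921.
V₁ = V₂·(sin θ₁/sin θ₂) = 2.06·(0.2622/0.6921) = 0.780 km/s.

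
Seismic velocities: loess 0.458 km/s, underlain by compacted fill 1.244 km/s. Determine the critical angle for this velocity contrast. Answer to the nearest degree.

22°

Critical incidence: sin θ_c = V₁/V₂ = 0.458/1.244 = 0.3682.
θ_c = arcsin 0.3682 = 21.60°.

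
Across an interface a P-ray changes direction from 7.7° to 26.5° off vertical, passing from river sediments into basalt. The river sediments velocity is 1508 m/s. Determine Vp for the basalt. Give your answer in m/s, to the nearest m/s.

5022 m/s

sin 7.7° = 0.1340; sin 26.5° = 0.4462.
V₂ = V₁·(sin θ₂/sin θ₁) = 1508·(0.4462/0.1340) = 5021.91 m/s.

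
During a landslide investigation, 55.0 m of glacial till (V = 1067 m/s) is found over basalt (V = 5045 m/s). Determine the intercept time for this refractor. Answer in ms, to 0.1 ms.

100.8 ms

tᵢ = 2h·√(V₂²−V₁²)/(V₁V₂).
√(V₂²−V₁²) = √(5045²−1067²) = 4930.9 m/s.
tᵢ = 2·55.0·4930.9/(1067·5045) = 0.10076 s.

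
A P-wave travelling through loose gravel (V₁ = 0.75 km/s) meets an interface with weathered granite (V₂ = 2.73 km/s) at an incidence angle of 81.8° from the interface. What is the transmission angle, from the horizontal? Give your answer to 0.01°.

Angle from the normal: 90° − 81.8° = 8.2°.
Snell's law: sin θ₂ = (V₂/V₁)·sin θ₁ = (2.73/0.75)·sin 8.2° = 0.5192.
θ₂ = arcsin 0.5192 = 31.28° from the normal.
From the interface: 90° − 31.28° = 58.72°.

58.72°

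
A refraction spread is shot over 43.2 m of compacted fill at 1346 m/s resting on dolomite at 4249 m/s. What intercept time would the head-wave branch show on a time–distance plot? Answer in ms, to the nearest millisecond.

61 ms

tᵢ = 2h·√(V₂²−V₁²)/(V₁V₂).
√(V₂²−V₁²) = √(4249²−1346²) = 4030.2 m/s.
tᵢ = 2·43.2·4030.2/(1346·4249) = 0.06088 s.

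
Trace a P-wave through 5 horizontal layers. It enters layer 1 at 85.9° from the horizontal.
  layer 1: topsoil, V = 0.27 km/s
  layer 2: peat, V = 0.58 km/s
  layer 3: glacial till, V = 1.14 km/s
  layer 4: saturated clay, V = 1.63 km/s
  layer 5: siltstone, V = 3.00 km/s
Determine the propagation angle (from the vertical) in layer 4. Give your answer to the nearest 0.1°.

25.6°

From the normal: θ₁ = 90° − 85.9° = 4.1°.
Snell's law across each interface conserves sin θ / V, so sin θ_4 = V_4·sin θ₁/V₁.
sin θ_4 = 1.63 × sin 4.1° / 0.27 = 0.4316.
θ_4 = arcsin 0.4316 = 25.57°.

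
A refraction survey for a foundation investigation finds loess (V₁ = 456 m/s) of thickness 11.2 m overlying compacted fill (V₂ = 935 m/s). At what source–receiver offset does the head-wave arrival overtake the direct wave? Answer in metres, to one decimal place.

38.2 m

x_cross = 2h·√((V₂+V₁)/(V₂−V₁)).
(V₂+V₁)/(V₂−V₁) = (935+456)/(935−456) = 2.9040; √ = 1.7041.
x_cross = 2·11.2·1.7041 = 38.17 m.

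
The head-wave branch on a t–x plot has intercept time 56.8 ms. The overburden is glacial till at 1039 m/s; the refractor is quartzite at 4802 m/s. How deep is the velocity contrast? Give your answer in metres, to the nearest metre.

θ_c = arcsin(1039/4802) = 12.50°; cos θ_c = 0.9763.
tᵢ = 2h cos θ_c/V₁ ⇒ h = tᵢ·V₁/(2 cos θ_c) = 0.0568·1039/(2·0.9763) = 30.22 m.

30 m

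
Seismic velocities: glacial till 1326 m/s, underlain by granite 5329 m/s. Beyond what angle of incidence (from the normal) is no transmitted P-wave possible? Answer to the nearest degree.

Critical incidence: sin θ_c = V₁/V₂ = 1326/5329 = 0.2488.
θ_c = arcsin 0.2488 = 14.41°.

14°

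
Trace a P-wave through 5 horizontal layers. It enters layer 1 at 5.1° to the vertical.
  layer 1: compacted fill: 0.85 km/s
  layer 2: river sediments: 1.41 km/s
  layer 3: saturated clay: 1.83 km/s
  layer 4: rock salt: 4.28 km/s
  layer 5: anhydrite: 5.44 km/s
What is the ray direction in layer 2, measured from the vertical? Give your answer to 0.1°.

Ray parameter p = sin 5.1° / 0.85 = 1.0458e-01 s/km.
sin θ_2 = p·V_2 = 1.0458e-01 × 1.41 = 0.1475.
θ_2 = 8.48° from the vertical.

8.5°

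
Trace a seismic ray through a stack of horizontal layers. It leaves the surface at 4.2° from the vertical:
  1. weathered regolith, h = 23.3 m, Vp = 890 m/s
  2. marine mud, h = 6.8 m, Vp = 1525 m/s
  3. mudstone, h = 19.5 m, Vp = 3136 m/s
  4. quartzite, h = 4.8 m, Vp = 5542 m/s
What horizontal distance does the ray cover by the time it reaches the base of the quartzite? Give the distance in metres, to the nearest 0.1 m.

10.2 m

Apply Snell's law at each interface; in layer i the horizontal offset is hᵢ·tan θᵢ.
Layer 1: θ = 4.20°; offset = 23.3·tan 4.20° = 1.711 m.
Layer 2: sin θ = 1525·sin 4.2°/890 = 0.1255, θ = 7.21°; offset = 6.8·tan 7.21° = 0.860 m.
Layer 3: sin θ = 3136·sin 4.2°/890 = 0.2581, θ = 14.96°; offset = 19.5·tan 14.96° = 5.209 m.
Layer 4: sin θ = 5542·sin 4.2°/890 = 0.4561, θ = 27.13°; offset = 4.8·tan 27.13° = 2.460 m.
Total horizontal offset = 10.240 m.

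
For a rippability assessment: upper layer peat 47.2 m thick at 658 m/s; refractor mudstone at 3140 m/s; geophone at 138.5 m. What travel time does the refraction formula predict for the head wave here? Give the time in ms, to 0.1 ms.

184.4 ms

t = x/V₂ + 2h·√(V₂²−V₁²)/(V₁V₂).
√(V₂²−V₁²) = √(3140²−658²) = 3070.3 m/s; delay term = 2·47.2·3070.3/(658·3140) = 0.14028 s.
t = 138.5/3140 + 0.14028 = 0.18439 s.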